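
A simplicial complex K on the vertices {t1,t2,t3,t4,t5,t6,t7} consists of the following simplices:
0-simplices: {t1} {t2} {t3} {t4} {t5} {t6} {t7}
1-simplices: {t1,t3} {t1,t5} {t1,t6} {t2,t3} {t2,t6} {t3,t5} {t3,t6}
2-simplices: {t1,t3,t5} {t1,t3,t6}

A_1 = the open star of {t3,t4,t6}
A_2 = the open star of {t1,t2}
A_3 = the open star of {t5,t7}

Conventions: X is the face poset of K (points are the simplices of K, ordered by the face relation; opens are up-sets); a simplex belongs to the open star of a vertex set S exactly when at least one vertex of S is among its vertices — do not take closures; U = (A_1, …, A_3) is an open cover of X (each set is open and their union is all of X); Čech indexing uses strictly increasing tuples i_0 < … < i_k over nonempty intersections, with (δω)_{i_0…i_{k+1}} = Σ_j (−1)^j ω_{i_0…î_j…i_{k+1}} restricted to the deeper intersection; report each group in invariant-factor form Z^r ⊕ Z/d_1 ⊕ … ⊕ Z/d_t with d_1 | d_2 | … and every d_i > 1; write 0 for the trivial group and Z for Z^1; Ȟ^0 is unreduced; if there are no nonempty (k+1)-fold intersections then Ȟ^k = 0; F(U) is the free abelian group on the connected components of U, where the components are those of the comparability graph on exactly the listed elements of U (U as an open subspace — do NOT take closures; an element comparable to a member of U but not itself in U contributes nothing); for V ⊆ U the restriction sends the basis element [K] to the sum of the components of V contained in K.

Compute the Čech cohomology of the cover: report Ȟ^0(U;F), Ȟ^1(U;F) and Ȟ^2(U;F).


nerve simplices:
  A1={{t3},{t4},{t6},{t1,t3},{t1,t6},{t2,t3},{t2,t6},{t3,t5},{t3,t6},{t1,t3,t5},{t1,t3,t6}} A2={{t1},{t2},{t1,t3},{t1,t5},{t1,t6},{t2,t3},{t2,t6},{t1,t3,t5},{t1,t3,t6}} A3={{t5},{t7},{t1,t5},{t3,t5},{t1,t3,t5}}
  A12={{t1,t3},{t1,t6},{t2,t3},{t2,t6},{t1,t3,t5},{t1,t3,t6}} A13={{t3,t5},{t1,t3,t5}} A23={{t1,t5},{t1,t3,t5}}
  A123={{t1,t3,t5}}
components per intersection:
  A1: {{t3},{t6},{t1,t3},{t1,t6},{t2,t3},{t2,t6},{t3,t5},{t3,t6},{t1,t3,t5},{t1,t3,t6}} {{t4}}
  A2: {{t1},{t1,t3},{t1,t5},{t1,t6},{t1,t3,t5},{t1,t3,t6}} {{t2},{t2,t3},{t2,t6}}
  A3: {{t5},{t1,t5},{t3,t5},{t1,t3,t5}} {{t7}}
  A12: {{t1,t3},{t1,t6},{t1,t3,t5},{t1,t3,t6}} {{t2,t3}} {{t2,t6}}
  A13: {{t3,t5},{t1,t3,t5}}
  A23: {{t1,t5},{t1,t3,t5}}
  A123: {{t1,t3,t5}}
C dims 6,5,1; δ0: rk 3, SNF 1^3; δ1: rk 1, SNF 1^1
degree 0: 6−3−0 = 3 → Ȟ^0 ≅ Z^3
degree 1: 5−1−3 = 1 → Ȟ^1 ≅ Z
degree 2: 1−0−1 = 0 → Ȟ^2 ≅ 0

Ȟ^0(U;F) ≅ Z^3; Ȟ^1(U;F) ≅ Z; Ȟ^2(U;F) ≅ 0


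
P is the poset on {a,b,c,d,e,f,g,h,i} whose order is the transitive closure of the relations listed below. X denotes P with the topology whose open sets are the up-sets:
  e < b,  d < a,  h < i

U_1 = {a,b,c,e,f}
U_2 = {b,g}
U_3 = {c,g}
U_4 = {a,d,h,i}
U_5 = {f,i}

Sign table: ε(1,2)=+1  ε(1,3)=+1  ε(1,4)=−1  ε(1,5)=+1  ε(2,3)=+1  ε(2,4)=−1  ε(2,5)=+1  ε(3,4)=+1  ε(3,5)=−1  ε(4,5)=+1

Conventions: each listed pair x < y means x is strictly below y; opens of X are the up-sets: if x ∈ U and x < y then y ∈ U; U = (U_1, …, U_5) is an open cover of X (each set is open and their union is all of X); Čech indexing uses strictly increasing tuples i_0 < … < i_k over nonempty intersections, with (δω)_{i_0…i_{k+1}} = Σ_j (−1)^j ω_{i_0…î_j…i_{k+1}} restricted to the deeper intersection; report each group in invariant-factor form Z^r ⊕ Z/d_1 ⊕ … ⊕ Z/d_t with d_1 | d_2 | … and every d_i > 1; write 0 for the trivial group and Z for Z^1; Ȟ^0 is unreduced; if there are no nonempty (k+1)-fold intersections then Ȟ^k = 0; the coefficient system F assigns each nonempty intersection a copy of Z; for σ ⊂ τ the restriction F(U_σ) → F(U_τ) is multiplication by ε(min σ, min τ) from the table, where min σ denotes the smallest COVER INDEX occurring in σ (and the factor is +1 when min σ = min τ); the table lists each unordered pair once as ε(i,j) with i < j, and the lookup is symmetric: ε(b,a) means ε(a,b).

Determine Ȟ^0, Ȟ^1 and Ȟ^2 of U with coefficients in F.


Ȟ^0(U;F) ≅ 0; Ȟ^1(U;F) ≅ Z ⊕ Z/2; Ȟ^2(U;F) ≅ 0

cover nerve:
  U12={b} U13={c} U14={a} U15={f} U23={g} U45={i}
C dims 5,6; δ0: rk 5, SNF 1^4·2
Ȟ^0: (5−5)−0=0 ⇒ 0
Ȟ^1: (6−0)−5=1 plus torsion [2] ⇒ Z ⊕ Z/2
Ȟ^2: (0−0)−0=0 ⇒ 0


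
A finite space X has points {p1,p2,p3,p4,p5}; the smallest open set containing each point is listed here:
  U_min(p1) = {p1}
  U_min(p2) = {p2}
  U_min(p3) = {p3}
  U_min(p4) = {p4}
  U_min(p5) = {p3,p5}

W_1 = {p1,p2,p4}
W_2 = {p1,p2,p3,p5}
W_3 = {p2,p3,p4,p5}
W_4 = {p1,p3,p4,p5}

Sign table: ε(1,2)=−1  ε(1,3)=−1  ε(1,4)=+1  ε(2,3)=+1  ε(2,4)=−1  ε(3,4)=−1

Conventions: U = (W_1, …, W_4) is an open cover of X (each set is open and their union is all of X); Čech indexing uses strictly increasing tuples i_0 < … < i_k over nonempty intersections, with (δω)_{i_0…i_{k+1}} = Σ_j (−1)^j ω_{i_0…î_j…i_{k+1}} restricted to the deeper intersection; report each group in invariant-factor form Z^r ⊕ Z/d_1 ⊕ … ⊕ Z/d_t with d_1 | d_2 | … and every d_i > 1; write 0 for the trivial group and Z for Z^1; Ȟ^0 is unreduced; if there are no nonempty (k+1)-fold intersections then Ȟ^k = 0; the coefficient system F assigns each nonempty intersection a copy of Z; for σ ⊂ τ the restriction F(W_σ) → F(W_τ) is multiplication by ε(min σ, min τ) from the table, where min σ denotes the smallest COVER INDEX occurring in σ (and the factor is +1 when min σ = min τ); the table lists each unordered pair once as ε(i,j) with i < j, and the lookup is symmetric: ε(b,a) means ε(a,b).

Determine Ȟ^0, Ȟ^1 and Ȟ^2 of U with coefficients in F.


Ȟ^0 ≅ Z,  Ȟ^1 ≅ 0,  Ȟ^2 ≅ Z

intersection data:
  W12={p1,p2} W13={p2,p4} W14={p1,p4} W23={p2,p3,p5} W24={p1,p3,p5} W34={p3,p4,p5}
  W123={p2} W124={p1} W134={p4} W234={p3,p5}
C dims 4,6,4; δ0: rk 3, SNF 1^3; δ1: rk 3, SNF 1^3
Ȟ^0 = (4 − 3) − 0 = 1, so Ȟ^0 ≅ Z
Ȟ^1 = (6 − 3) − 3 = 0, so Ȟ^1 ≅ 0
Ȟ^2 = (4 − 0) − 3 = 1, so Ȟ^2 ≅ Z


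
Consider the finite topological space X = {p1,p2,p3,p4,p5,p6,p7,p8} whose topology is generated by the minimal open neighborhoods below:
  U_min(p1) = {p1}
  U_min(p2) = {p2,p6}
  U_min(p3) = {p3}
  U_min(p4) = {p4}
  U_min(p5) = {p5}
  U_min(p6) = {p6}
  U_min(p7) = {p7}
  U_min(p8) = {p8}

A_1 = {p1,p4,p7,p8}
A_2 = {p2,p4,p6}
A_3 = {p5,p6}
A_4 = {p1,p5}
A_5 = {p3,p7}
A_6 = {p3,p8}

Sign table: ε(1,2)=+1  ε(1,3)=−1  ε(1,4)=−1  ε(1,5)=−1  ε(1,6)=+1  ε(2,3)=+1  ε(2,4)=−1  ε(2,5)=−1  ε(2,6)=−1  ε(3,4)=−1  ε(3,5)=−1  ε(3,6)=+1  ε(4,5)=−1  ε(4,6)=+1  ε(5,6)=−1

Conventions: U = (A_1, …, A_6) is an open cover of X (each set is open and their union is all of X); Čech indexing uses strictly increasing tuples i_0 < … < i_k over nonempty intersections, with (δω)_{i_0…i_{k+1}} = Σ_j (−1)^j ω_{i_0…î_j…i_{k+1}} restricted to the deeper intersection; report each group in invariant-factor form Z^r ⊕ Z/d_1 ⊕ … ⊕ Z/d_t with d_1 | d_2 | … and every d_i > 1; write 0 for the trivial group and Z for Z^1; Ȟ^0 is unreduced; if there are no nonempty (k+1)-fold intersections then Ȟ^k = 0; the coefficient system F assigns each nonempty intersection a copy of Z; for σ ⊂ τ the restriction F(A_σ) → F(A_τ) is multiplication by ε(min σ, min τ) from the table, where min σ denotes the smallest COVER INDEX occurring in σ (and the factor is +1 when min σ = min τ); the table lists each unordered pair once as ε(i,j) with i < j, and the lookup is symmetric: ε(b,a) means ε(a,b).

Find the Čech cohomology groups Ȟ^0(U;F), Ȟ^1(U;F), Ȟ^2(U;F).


cover nerve:
  A12={p4} A14={p1} A15={p7} A16={p8} A23={p6} A34={p5} A56={p3}
C dims 6,7; δ0: rk 5, SNF 1^5
Ȟ^0: (6−5)−0=1 ⇒ Z
Ȟ^1: (7−0)−5=2 ⇒ Z^2
Ȟ^2: (0−0)−0=0 ⇒ 0

Ȟ^0 = Z, Ȟ^1 = Z^2, Ȟ^2 = 0


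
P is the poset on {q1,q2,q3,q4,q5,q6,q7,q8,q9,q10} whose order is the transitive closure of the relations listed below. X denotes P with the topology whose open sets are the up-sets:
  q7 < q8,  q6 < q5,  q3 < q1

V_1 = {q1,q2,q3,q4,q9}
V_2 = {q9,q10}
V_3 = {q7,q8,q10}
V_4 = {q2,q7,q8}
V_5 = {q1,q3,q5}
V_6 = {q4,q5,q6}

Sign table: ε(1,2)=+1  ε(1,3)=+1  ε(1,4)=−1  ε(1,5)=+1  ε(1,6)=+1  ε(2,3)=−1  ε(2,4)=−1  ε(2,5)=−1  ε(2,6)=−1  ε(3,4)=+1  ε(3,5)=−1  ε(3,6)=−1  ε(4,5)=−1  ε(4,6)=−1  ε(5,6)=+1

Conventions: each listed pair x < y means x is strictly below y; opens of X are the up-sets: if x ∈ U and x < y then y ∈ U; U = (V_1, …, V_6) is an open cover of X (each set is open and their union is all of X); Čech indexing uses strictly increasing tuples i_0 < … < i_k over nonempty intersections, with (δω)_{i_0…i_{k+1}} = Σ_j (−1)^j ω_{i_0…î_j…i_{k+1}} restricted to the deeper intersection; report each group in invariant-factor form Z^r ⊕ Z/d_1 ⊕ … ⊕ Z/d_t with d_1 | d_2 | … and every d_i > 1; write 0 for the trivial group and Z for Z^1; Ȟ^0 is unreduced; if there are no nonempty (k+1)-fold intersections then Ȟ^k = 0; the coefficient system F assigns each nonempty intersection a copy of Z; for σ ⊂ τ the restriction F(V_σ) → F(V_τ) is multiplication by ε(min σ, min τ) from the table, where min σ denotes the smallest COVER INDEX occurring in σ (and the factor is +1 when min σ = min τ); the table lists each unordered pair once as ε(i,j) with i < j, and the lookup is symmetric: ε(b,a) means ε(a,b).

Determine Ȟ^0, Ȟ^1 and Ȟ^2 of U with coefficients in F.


nerve simplices:
  V12={q9} V14={q2} V15={q1,q3} V16={q4} V23={q10} V34={q7,q8} V56={q5}
C dims 6,7; δ0: rk 5, SNF 1^5
degree 0: 6−5−0 = 1 → Ȟ^0 ≅ Z
degree 1: 7−0−5 = 2 → Ȟ^1 ≅ Z^2
degree 2: 0−0−0 = 0 → Ȟ^2 ≅ 0

Ȟ^0 ≅ Z; Ȟ^1 ≅ Z^2; Ȟ^2 ≅ 0


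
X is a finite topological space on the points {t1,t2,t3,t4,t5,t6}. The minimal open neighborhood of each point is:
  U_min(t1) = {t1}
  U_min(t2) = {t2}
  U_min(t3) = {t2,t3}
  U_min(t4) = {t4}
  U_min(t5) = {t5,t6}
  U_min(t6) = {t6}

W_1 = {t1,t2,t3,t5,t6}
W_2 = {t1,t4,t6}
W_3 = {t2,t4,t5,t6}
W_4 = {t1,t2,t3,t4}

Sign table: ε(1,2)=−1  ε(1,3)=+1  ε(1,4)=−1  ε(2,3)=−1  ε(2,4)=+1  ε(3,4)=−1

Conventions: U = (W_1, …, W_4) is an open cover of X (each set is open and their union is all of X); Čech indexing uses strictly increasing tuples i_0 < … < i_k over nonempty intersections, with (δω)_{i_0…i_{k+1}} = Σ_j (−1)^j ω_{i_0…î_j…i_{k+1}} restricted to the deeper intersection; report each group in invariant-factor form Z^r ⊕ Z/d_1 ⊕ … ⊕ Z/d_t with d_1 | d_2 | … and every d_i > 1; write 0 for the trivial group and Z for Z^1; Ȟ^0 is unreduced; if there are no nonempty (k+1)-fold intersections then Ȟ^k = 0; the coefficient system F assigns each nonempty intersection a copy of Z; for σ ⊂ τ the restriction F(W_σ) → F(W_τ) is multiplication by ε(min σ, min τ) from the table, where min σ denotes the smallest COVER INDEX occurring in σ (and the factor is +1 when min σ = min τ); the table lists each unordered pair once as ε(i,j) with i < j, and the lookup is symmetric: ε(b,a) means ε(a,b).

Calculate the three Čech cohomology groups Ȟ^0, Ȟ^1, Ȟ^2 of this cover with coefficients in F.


nonempty intersections:
  W12={t1,t6} W13={t2,t5,t6} W14={t1,t2,t3} W23={t4,t6} W24={t1,t4} W34={t2,t4}
  W123={t6} W124={t1} W134={t2} W234={t4}
C dims 4,6,4; δ0: rk 3, SNF 1^3; δ1: rk 3, SNF 1^3
Ȟ^0: (4−3)−0=1 ⇒ Z
Ȟ^1: (6−3)−3=0 ⇒ 0
Ȟ^2: (4−0)−3=1 ⇒ Z

Ȟ^0(U;F) ≅ Z,  Ȟ^1(U;F) ≅ 0,  Ȟ^2(U;F) ≅ Z


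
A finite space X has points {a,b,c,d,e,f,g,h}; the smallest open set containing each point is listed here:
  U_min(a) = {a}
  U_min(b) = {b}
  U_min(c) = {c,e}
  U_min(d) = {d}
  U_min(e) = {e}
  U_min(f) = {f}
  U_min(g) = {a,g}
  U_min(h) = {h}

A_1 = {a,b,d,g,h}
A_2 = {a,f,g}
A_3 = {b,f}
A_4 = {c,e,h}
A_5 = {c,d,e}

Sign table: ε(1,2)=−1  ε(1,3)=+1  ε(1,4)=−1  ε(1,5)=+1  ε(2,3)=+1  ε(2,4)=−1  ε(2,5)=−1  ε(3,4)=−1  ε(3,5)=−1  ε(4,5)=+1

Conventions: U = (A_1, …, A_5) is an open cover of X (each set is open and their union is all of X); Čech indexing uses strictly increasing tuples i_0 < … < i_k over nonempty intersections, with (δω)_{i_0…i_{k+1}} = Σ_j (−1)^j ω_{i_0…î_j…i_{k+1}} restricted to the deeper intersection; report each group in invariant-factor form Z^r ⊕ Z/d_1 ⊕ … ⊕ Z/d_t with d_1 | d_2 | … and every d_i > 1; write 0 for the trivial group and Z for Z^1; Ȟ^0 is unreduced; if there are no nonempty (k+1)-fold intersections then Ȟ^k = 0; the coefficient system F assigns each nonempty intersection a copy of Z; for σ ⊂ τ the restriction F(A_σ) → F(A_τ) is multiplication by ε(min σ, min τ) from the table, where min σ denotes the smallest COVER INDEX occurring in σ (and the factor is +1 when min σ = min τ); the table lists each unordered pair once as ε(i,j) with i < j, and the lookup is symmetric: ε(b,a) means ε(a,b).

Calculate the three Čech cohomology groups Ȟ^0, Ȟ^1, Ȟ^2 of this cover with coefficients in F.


cover nerve:
  A12={a,g} A13={b} A14={h} A15={d} A23={f} A45={c,e}
C dims 5,6; δ0: rk 5, SNF 1^4·2
Ȟ^0: (5−5)−0=0 ⇒ 0
Ȟ^1: (6−0)−5=1 plus torsion [2] ⇒ Z ⊕ Z/2
Ȟ^2: (0−0)−0=0 ⇒ 0

Ȟ^0 ≅ 0; Ȟ^1 ≅ Z ⊕ Z/2; Ȟ^2 ≅ 0


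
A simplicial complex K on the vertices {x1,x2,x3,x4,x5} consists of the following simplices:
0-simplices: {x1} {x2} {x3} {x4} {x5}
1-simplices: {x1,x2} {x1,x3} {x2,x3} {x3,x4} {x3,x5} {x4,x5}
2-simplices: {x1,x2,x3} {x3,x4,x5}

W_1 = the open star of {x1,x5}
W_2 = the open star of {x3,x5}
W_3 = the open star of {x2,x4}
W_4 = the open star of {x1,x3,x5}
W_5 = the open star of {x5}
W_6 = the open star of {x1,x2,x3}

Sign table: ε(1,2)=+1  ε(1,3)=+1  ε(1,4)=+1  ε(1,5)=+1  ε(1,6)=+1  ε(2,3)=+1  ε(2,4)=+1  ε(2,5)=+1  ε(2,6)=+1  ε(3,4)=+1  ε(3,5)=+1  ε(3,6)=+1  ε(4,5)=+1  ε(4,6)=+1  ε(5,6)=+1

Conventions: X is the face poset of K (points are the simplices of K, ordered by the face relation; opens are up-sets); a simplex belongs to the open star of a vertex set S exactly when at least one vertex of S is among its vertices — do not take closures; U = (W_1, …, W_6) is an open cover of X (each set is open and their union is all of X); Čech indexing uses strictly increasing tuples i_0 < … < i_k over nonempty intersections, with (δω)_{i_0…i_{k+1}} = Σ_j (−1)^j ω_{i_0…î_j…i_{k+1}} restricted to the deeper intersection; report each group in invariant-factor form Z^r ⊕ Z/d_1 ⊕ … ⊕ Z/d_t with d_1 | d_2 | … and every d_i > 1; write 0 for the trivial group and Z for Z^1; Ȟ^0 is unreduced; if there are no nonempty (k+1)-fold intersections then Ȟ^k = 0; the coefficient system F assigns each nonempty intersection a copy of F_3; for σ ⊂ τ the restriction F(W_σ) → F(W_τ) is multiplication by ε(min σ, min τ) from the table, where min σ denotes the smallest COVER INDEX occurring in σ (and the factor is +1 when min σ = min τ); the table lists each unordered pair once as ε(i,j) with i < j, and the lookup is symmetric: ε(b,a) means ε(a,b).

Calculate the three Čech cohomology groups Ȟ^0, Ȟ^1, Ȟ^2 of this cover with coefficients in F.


intersection data:
  W1={{x1},{x5},{x1,x2},{x1,x3},{x3,x5},{x4,x5},{x1,x2,x3},{x3,x4,x5}} W2={{x3},{x5},{x1,x3},{x2,x3},{x3,x4},{x3,x5},{x4,x5},{x1,x2,x3},{x3,x4,x5}} W3={{x2},{x4},{x1,x2},{x2,x3},{x3,x4},{x4,x5},{x1,x2,x3},{x3,x4,x5}} W4={{x1},{x3},{x5},{x1,x2},{x1,x3},{x2,x3},{x3,x4},{x3,x5},{x4,x5},{x1,x2,x3},{x3,x4,x5}} W5={{x5},{x3,x5},{x4,x5},{x3,x4,x5}} W6={{x1},{x2},{x3},{x1,x2},{x1,x3},{x2,x3},{x3,x4},{x3,x5},{x1,x2,x3},{x3,x4,x5}}
  W12={{x5},{x1,x3},{x3,x5},{x4,x5},{x1,x2,x3},{x3,x4,x5}} W13={{x1,x2},{x4,x5},{x1,x2,x3},{x3,x4,x5}} W14={{x1},{x5},{x1,x2},{x1,x3},{x3,x5},{x4,x5},{x1,x2,x3},{x3,x4,x5}} W15={{x5},{x3,x5},{x4,x5},{x3,x4,x5}} W16={{x1},{x1,x2},{x1,x3},{x3,x5},{x1,x2,x3},{x3,x4,x5}} W23={{x2,x3},{x3,x4},{x4,x5},{x1,x2,x3},{x3,x4,x5}} W24={{x3},{x5},{x1,x3},{x2,x3},{x3,x4},{x3,x5},{x4,x5},{x1,x2,x3},{x3,x4,x5}} W25={{x5},{x3,x5},{x4,x5},{x3,x4,x5}} W26={{x3},{x1,x3},{x2,x3},{x3,x4},{x3,x5},{x1,x2,x3},{x3,x4,x5}} W34={{x1,x2},{x2,x3},{x3,x4},{x4,x5},{x1,x2,x3},{x3,x4,x5}} W35={{x4,x5},{x3,x4,x5}} W36={{x2},{x1,x2},{x2,x3},{x3,x4},{x1,x2,x3},{x3,x4,x5}} W45={{x5},{x3,x5},{x4,x5},{x3,x4,x5}} W46={{x1},{x3},{x1,x2},{x1,x3},{x2,x3},{x3,x4},{x3,x5},{x1,x2,x3},{x3,x4,x5}} W56={{x3,x5},{x3,x4,x5}}
  W123={{x4,x5},{x1,x2,x3},{x3,x4,x5}} W124={{x5},{x1,x3},{x3,x5},{x4,x5},{x1,x2,x3},{x3,x4,x5}} W125={{x5},{x3,x5},{x4,x5},{x3,x4,x5}} W126={{x1,x3},{x3,x5},{x1,x2,x3},{x3,x4,x5}} W134={{x1,x2},{x4,x5},{x1,x2,x3},{x3,x4,x5}} W135={{x4,x5},{x3,x4,x5}} W136={{x1,x2},{x1,x2,x3},{x3,x4,x5}} W145={{x5},{x3,x5},{x4,x5},{x3,x4,x5}} W146={{x1},{x1,x2},{x1,x3},{x3,x5},{x1,x2,x3},{x3,x4,x5}} W156={{x3,x5},{x3,x4,x5}} W234={{x2,x3},{x3,x4},{x4,x5},{x1,x2,x3},{x3,x4,x5}} W235={{x4,x5},{x3,x4,x5}} W236={{x2,x3},{x3,x4},{x1,x2,x3},{x3,x4,x5}} W245={{x5},{x3,x5},{x4,x5},{x3,x4,x5}} W246={{x3},{x1,x3},{x2,x3},{x3,x4},{x3,x5},{x1,x2,x3},{x3,x4,x5}} W256={{x3,x5},{x3,x4,x5}} W345={{x4,x5},{x3,x4,x5}} W346={{x1,x2},{x2,x3},{x3,x4},{x1,x2,x3},{x3,x4,x5}} W356={{x3,x4,x5}} W456={{x3,x5},{x3,x4,x5}}
  W1234={{x4,x5},{x1,x2,x3},{x3,x4,x5}} W1235={{x4,x5},{x3,x4,x5}} W1236={{x1,x2,x3},{x3,x4,x5}} W1245={{x5},{x3,x5},{x4,x5},{x3,x4,x5}} W1246={{x1,x3},{x3,x5},{x1,x2,x3},{x3,x4,x5}} W1256={{x3,x5},{x3,x4,x5}} W1345={{x4,x5},{x3,x4,x5}} W1346={{x1,x2},{x1,x2,x3},{x3,x4,x5}} W1356={{x3,x4,x5}} W1456={{x3,x5},{x3,x4,x5}} W2345={{x4,x5},{x3,x4,x5}} W2346={{x2,x3},{x3,x4},{x1,x2,x3},{x3,x4,x5}} W2356={{x3,x4,x5}} W2456={{x3,x5},{x3,x4,x5}} W3456={{x3,x4,x5}}
  W12345={{x4,x5},{x3,x4,x5}} W12346={{x1,x2,x3},{x3,x4,x5}} W12356={{x3,x4,x5}} W12456={{x3,x5},{x3,x4,x5}} W13456={{x3,x4,x5}} W23456={{x3,x4,x5}}
  W123456={{x3,x4,x5}}
C dims 6,15,20,15; δ0: rk_F3 5; δ1: rk_F3 10; δ2: rk_F3 10
Ȟ^0 = (6 − 5) − 0 = 1, so Ȟ^0 ≅ Z/3
Ȟ^1 = (15 − 10) − 5 = 0, so Ȟ^1 ≅ 0
Ȟ^2 = (20 − 10) − 10 = 0, so Ȟ^2 ≅ 0

Ȟ^0 = Z/3,  Ȟ^1 = 0,  Ȟ^2 = 0


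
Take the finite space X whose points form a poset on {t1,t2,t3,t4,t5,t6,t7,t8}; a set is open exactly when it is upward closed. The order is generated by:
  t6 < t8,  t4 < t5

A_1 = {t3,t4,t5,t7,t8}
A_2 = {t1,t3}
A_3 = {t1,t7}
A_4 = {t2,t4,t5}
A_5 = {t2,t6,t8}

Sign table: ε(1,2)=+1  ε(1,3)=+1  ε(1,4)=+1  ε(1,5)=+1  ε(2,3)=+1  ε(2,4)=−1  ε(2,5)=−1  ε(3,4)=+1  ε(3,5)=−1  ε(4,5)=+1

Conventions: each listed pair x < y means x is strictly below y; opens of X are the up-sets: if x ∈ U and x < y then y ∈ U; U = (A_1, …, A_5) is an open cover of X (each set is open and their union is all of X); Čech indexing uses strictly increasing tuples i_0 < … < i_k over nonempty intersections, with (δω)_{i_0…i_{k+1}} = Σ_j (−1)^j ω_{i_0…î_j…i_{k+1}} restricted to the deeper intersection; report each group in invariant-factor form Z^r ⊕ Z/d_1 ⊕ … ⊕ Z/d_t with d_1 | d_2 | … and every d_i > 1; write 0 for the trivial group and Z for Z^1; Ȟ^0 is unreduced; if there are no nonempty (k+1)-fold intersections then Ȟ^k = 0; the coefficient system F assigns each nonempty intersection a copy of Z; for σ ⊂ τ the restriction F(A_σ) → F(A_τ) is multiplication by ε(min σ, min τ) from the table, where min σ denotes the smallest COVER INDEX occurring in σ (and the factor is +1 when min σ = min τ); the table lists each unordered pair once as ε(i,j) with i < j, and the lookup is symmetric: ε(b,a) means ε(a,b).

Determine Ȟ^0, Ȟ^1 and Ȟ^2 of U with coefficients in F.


nerve of the cover:
  A12={t3} A13={t7} A14={t4,t5} A15={t8} A23={t1} A45={t2}
C dims 5,6; δ0: rk 4, SNF 1^4
Ȟ^0 = (5 − 4) − 0 = 1, so Ȟ^0 ≅ Z
Ȟ^1 = (6 − 0) − 4 = 2, so Ȟ^1 ≅ Z^2
Ȟ^2 = (0 − 0) − 0 = 0, so Ȟ^2 ≅ 0

Ȟ^0(U;F) ≅ Z, Ȟ^1(U;F) ≅ Z^2 and Ȟ^2(U;F) ≅ 0


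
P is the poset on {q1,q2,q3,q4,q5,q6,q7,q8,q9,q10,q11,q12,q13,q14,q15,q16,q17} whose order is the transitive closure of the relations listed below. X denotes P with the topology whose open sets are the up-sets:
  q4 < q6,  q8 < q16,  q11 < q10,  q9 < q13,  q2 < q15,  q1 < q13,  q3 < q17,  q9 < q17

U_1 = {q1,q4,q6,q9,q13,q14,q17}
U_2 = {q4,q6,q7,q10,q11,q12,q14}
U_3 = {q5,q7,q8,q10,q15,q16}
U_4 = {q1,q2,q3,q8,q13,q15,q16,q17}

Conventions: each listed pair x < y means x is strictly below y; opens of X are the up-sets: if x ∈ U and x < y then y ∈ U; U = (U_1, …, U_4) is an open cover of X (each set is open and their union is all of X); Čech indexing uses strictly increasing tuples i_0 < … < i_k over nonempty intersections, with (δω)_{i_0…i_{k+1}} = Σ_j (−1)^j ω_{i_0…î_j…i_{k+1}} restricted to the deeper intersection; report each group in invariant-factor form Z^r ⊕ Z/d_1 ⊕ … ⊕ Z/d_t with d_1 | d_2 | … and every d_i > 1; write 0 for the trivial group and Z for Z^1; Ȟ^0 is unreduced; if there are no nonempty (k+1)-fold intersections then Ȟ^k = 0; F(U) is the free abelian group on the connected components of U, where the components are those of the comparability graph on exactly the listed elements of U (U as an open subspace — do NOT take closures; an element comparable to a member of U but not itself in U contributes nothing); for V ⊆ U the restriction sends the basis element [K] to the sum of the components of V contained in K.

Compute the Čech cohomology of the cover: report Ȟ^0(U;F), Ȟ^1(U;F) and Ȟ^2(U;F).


Ȟ^0 ≅ Z^9; Ȟ^1 ≅ 0; Ȟ^2 ≅ 0

nerve simplices:
  U12={q4,q6,q14} U14={q1,q13,q17} U23={q7,q10} U34={q8,q15,q16}
components per intersection:
  U1: {q1,q9,q13,q17} {q4,q6} {q14}
  U2: {q4,q6} {q7} {q10,q11} {q12} {q14}
  U3: {q5} {q7} {q8,q16} {q10} {q15}
  U4: {q1,q13} {q2,q15} {q3,q17} {q8,q16}
  U12: {q4,q6} {q14}
  U14: {q1,q13} {q17}
  U23: {q7} {q10}
  U34: {q8,q16} {q15}
C dims 17,8; δ0: rk 8, SNF 1^8
degree 0: 17−8−0 = 9 → Ȟ^0 ≅ Z^9
degree 1: 8−0−8 = 0 → Ȟ^1 ≅ 0
degree 2: 0−0−0 = 0 → Ȟ^2 ≅ 0


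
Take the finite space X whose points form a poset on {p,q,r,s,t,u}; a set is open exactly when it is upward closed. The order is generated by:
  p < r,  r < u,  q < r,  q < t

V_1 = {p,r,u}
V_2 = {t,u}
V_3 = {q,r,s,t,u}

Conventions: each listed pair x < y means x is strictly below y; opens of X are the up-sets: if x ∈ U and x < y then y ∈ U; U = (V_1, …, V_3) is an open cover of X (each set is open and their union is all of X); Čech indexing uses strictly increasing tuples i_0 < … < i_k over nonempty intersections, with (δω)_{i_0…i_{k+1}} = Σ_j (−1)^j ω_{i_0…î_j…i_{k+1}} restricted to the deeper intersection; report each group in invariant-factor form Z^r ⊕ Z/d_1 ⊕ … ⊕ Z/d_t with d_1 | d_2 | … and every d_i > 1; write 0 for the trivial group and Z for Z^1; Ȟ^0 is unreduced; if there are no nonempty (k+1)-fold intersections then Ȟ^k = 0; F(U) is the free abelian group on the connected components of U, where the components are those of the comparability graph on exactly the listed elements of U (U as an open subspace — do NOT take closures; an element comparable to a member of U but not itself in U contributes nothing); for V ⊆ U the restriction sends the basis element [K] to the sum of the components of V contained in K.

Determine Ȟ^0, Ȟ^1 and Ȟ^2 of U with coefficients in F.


Ȟ^0(U;F) ≅ Z^2, Ȟ^1(U;F) ≅ 0, Ȟ^2(U;F) ≅ 0

nonempty overlaps:
  V12={u} V13={r,u} V23={t,u}
  V123={u}
components per intersection:
  V1: {p,r,u}
  V2: {t} {u}
  V3: {q,r,t,u} {s}
  V12: {u}
  V13: {r,u}
  V23: {t} {u}
  V123: {u}
C dims 5,4,1; δ0: rk 3, SNF 1^3; δ1: rk 1, SNF 1^1
degree 0: 5−3−0 = 2 → Ȟ^0 ≅ Z^2
degree 1: 4−1−3 = 0 → Ȟ^1 ≅ 0
degree 2: 1−0−1 = 0 → Ȟ^2 ≅ 0


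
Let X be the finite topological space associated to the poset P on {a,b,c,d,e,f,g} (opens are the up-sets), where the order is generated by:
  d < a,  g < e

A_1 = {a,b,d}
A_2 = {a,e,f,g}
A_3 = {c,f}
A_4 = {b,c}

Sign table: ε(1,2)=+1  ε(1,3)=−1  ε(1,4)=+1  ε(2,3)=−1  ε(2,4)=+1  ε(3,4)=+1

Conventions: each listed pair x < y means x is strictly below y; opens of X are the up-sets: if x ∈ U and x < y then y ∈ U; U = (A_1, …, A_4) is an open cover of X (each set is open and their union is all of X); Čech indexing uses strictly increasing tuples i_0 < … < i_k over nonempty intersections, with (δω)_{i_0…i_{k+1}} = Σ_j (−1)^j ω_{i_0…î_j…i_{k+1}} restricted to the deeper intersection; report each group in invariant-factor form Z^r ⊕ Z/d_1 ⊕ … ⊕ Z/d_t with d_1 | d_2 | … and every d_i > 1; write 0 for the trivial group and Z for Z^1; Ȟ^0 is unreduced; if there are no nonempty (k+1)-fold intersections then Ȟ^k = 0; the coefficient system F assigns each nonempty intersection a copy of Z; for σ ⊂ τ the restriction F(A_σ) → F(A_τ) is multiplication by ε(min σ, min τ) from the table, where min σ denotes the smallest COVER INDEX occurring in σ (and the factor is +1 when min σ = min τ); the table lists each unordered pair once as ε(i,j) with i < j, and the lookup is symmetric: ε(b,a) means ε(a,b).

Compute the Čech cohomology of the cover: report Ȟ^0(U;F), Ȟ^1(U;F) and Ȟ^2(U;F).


Ȟ^0(U;F) ≅ 0; Ȟ^1(U;F) ≅ Z/2; Ȟ^2(U;F) ≅ 0

nerve simplices:
  A12={a} A14={b} A23={f} A34={c}
C dims 4,4; δ0: rk 4, SNF 1^3·2
degree 0: 4−4−0 = 0 → Ȟ^0 ≅ 0
degree 1: 4−0−4 = 0 plus torsion [2] → Ȟ^1 ≅ Z/2
degree 2: 0−0−0 = 0 → Ȟ^2 ≅ 0


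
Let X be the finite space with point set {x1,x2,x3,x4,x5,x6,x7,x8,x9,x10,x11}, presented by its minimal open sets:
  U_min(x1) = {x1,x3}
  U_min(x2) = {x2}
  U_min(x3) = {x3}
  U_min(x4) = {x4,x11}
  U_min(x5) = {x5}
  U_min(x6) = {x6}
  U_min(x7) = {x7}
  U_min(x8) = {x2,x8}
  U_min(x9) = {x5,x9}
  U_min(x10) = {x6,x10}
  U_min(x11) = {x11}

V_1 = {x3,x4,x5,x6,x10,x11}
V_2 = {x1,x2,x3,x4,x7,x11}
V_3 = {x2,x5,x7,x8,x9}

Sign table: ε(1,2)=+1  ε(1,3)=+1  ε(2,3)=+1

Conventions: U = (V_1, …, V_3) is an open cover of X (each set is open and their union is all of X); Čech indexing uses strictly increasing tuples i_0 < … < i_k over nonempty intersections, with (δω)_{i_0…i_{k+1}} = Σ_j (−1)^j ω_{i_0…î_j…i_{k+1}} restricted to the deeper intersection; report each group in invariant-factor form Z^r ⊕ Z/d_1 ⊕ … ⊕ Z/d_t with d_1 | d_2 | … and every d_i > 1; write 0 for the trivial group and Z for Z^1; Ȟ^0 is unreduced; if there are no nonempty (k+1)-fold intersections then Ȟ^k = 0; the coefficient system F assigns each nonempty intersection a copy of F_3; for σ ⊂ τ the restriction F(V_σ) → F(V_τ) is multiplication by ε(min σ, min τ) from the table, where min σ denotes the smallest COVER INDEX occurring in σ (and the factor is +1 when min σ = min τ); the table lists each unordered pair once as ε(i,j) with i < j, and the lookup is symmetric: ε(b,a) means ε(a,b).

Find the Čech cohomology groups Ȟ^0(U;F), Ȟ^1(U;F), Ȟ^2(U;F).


Ȟ^0(U;F) ≅ Z/3, Ȟ^1(U;F) ≅ Z/3 and Ȟ^2(U;F) ≅ 0

nonempty overlaps:
  V12={x3,x4,x11} V13={x5} V23={x2,x7}
C dims 3,3; δ0: rk_F3 2
degree 0: 3−2−0 = 1 → Ȟ^0 ≅ Z/3
degree 1: 3−0−2 = 1 → Ȟ^1 ≅ Z/3
degree 2: 0−0−0 = 0 → Ȟ^2 ≅ 0


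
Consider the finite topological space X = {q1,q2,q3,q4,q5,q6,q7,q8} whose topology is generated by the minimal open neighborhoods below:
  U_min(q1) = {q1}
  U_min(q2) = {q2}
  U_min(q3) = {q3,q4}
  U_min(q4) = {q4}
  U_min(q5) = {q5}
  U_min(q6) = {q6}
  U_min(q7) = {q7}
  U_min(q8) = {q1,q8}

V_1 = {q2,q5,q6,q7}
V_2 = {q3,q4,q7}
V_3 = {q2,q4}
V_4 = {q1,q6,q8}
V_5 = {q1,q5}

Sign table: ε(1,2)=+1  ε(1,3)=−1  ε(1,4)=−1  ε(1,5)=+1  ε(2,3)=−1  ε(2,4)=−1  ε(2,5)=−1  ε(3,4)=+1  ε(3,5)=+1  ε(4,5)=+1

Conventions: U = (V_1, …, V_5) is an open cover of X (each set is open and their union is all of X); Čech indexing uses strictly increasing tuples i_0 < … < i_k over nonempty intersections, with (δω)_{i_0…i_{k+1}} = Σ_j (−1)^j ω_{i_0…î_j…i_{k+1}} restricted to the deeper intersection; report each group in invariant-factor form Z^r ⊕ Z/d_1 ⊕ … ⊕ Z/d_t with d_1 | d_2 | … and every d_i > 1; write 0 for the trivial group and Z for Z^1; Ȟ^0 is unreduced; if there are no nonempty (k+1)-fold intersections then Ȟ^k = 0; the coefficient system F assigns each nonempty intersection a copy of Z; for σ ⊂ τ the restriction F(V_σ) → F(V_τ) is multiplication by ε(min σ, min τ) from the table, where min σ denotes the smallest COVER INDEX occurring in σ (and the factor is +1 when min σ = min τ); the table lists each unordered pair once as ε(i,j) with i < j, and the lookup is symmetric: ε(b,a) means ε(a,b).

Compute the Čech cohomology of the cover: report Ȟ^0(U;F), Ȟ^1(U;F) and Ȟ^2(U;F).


nerve simplices:
  V12={q7} V13={q2} V14={q6} V15={q5} V23={q4} V45={q1}
C dims 5,6; δ0: rk 5, SNF 1^4·2
degree 0: 5−5−0 = 0 → Ȟ^0 ≅ 0
degree 1: 6−0−5 = 1 plus torsion [2] → Ȟ^1 ≅ Z ⊕ Z/2
degree 2: 0−0−0 = 0 → Ȟ^2 ≅ 0

Ȟ^0 ≅ 0, Ȟ^1 ≅ Z ⊕ Z/2, Ȟ^2 ≅ 0


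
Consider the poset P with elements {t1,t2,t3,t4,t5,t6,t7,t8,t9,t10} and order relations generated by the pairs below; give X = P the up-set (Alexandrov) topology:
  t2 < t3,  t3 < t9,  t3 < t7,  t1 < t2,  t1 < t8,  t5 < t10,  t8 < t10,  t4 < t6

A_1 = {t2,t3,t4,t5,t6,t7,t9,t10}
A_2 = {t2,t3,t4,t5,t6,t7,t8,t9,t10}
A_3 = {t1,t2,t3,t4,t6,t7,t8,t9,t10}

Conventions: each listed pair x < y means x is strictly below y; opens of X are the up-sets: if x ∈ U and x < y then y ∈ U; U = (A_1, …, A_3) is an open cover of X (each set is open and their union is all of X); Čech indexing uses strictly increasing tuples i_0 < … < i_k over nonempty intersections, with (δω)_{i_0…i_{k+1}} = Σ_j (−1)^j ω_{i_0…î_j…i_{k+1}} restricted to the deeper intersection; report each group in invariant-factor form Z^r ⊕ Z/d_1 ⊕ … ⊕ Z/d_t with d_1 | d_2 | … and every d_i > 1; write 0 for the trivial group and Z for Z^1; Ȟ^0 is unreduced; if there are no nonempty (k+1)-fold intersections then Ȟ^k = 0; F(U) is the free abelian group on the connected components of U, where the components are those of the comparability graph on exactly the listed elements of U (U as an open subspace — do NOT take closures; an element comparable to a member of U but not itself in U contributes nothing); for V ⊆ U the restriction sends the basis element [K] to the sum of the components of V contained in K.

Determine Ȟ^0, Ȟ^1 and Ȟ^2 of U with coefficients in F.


nerve simplices:
  A12={t2,t3,t4,t5,t6,t7,t9,t10} A13={t2,t3,t4,t6,t7,t9,t10} A23={t2,t3,t4,t6,t7,t8,t9,t10}
  A123={t2,t3,t4,t6,t7,t9,t10}
components per intersection:
  A1: {t2,t3,t7,t9} {t4,t6} {t5,t10}
  A2: {t2,t3,t7,t9} {t4,t6} {t5,t8,t10}
  A3: {t1,t2,t3,t7,t8,t9,t10} {t4,t6}
  A12: {t2,t3,t7,t9} {t4,t6} {t5,t10}
  A13: {t2,t3,t7,t9} {t4,t6} {t10}
  A23: {t2,t3,t7,t9} {t4,t6} {t8,t10}
  A123: {t2,t3,t7,t9} {t4,t6} {t10}
C dims 8,9,3; δ0: rk 6, SNF 1^6; δ1: rk 3, SNF 1^3
degree 0: 8−6−0 = 2 → Ȟ^0 ≅ Z^2
degree 1: 9−3−6 = 0 → Ȟ^1 ≅ 0
degree 2: 3−0−3 = 0 → Ȟ^2 ≅ 0

Ȟ^0(U;F) ≅ Z^2; Ȟ^1(U;F) ≅ 0; Ȟ^2(U;F) ≅ 0


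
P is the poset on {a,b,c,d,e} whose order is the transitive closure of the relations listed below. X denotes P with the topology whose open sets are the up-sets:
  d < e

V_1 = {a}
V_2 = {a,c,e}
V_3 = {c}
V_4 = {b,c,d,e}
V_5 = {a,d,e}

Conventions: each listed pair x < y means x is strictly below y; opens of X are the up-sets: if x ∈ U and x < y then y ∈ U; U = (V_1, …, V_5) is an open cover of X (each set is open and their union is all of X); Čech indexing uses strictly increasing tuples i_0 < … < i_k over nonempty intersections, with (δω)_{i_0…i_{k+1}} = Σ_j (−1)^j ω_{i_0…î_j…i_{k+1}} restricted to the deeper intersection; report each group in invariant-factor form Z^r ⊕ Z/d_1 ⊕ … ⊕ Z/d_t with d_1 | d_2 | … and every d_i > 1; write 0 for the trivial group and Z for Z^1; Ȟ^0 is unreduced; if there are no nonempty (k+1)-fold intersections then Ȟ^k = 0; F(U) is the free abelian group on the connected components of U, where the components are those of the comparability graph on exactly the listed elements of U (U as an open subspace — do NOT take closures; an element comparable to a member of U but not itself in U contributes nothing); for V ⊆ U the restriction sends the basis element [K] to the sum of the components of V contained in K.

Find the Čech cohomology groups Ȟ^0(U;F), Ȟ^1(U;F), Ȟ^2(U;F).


Ȟ^0 = Z^4; Ȟ^1 = 0; Ȟ^2 = 0

intersection data:
  V12={a} V15={a} V23={c} V24={c,e} V25={a,e} V34={c} V45={d,e}
  V125={a} V234={c} V245={e}
components per intersection:
  V1: {a}
  V2: {a} {c} {e}
  V3: {c}
  V4: {b} {c} {d,e}
  V5: {a} {d,e}
  V12: {a}
  V15: {a}
  V23: {c}
  V24: {c} {e}
  V25: {a} {e}
  V34: {c}
  V45: {d,e}
  V125: {a}
  V234: {c}
  V245: {e}
C dims 10,9,3; δ0: rk 6, SNF 1^6; δ1: rk 3, SNF 1^3
Ȟ^0 = (10 − 6) − 0 = 4, so Ȟ^0 ≅ Z^4
Ȟ^1 = (9 − 3) − 6 = 0, so Ȟ^1 ≅ 0
Ȟ^2 = (3 − 0) − 3 = 0, so Ȟ^2 ≅ 0


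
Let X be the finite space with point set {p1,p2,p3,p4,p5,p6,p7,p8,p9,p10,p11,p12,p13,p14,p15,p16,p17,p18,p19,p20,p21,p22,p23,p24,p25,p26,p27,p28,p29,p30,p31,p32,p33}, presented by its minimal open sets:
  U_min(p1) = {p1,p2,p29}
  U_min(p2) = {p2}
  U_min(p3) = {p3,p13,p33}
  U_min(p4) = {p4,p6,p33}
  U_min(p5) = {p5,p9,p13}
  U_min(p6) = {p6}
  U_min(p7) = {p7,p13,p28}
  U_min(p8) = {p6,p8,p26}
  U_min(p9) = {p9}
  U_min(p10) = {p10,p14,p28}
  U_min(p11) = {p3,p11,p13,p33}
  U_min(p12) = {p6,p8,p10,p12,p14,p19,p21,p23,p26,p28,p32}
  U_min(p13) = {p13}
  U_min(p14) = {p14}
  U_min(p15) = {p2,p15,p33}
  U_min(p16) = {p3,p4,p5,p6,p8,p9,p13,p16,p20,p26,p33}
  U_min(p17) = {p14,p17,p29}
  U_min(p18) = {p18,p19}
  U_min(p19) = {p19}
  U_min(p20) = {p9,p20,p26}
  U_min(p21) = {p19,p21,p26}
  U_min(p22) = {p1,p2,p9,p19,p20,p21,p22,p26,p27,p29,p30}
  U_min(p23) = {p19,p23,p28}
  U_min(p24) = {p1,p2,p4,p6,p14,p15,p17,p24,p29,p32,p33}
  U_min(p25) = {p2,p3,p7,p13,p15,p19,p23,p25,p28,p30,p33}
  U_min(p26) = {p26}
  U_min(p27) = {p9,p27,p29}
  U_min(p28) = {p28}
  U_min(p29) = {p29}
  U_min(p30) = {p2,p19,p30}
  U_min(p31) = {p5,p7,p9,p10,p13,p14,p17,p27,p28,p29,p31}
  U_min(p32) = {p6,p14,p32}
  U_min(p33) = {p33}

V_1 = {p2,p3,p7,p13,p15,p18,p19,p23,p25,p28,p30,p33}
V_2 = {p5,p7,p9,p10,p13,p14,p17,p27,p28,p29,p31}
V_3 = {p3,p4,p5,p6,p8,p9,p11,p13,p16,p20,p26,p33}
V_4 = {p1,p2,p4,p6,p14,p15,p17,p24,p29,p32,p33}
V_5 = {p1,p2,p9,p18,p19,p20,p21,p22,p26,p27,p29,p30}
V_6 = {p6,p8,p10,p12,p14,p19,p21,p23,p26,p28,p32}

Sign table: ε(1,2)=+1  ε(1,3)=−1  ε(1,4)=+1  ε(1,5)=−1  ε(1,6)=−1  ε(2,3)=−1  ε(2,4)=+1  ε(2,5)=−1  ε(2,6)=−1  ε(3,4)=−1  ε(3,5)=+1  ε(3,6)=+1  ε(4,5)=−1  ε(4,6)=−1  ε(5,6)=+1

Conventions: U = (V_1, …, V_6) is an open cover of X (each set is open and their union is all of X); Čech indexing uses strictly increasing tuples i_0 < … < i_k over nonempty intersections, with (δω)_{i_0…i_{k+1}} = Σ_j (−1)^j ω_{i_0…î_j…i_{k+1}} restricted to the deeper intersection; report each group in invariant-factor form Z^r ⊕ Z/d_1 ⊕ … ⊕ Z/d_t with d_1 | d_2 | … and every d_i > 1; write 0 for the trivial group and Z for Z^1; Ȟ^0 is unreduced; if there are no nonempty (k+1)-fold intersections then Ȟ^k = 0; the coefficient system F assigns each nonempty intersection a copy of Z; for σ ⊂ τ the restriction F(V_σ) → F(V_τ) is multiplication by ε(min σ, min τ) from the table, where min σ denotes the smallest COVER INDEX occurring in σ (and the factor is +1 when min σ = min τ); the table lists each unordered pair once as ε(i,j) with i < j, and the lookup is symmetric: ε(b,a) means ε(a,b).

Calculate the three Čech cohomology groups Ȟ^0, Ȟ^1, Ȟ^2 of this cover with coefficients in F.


Ȟ^0(U;F) ≅ Z,  Ȟ^1(U;F) ≅ 0,  Ȟ^2(U;F) ≅ Z/2

nonempty overlaps:
  V12={p7,p13,p28} V13={p3,p13,p33} V14={p2,p15,p33} V15={p2,p18,p19,p30} V16={p19,p23,p28} V23={p5,p9,p13} V24={p14,p17,p29} V25={p9,p27,p29} V26={p10,p14,p28} V34={p4,p6,p33} V35={p9,p20,p26} V36={p6,p8,p26} V45={p1,p2,p29} V46={p6,p14,p32} V56={p19,p21,p26}
  V123={p13} V126={p28} V134={p33} V145={p2} V156={p19} V235={p9} V245={p29} V246={p14} V346={p6} V356={p26}
C dims 6,15,10; δ0: rk 5, SNF 1^5; δ1: rk 10, SNF 1^9·2
degree 0: 6−5−0 = 1 → Ȟ^0 ≅ Z
degree 1: 15−10−5 = 0 → Ȟ^1 ≅ 0
degree 2: 10−0−10 = 0 plus torsion [2] → Ȟ^2 ≅ Z/2


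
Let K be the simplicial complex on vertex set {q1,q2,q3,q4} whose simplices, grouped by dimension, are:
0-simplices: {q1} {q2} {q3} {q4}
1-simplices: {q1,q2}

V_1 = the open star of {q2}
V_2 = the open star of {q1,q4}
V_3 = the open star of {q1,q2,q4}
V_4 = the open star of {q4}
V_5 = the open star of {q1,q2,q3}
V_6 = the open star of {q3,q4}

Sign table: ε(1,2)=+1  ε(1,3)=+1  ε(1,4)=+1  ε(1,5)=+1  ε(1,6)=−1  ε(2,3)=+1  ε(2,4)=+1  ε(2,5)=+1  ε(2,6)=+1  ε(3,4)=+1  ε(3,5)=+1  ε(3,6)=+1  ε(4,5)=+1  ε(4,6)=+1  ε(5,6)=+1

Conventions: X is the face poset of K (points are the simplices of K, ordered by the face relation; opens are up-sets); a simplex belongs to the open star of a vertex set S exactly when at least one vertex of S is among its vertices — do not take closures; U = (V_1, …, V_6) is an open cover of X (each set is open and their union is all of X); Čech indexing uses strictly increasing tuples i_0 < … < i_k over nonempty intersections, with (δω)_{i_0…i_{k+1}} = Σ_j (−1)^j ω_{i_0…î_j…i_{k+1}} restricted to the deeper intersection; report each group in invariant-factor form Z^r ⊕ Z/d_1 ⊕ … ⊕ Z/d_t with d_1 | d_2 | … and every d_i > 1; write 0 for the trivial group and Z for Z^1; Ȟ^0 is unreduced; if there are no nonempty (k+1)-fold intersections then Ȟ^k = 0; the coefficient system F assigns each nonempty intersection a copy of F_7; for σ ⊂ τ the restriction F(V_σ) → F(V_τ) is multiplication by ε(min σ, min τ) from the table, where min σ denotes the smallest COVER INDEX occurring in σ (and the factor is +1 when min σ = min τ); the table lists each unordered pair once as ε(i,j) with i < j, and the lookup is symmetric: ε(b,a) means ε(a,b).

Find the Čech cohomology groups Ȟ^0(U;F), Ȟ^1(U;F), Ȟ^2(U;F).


Ȟ^0 ≅ Z/7; Ȟ^1 ≅ Z/7; Ȟ^2 ≅ 0

nerve of the cover:
  V1={{q2},{q1,q2}} V2={{q1},{q4},{q1,q2}} V3={{q1},{q2},{q4},{q1,q2}} V4={{q4}} V5={{q1},{q2},{q3},{q1,q2}} V6={{q3},{q4}}
  V12={{q1,q2}} V13={{q2},{q1,q2}} V15={{q2},{q1,q2}} V23={{q1},{q4},{q1,q2}} V24={{q4}} V25={{q1},{q1,q2}} V26={{q4}} V34={{q4}} V35={{q1},{q2},{q1,q2}} V36={{q4}} V46={{q4}} V56={{q3}}
  V123={{q1,q2}} V125={{q1,q2}} V135={{q2},{q1,q2}} V234={{q4}} V235={{q1},{q1,q2}} V236={{q4}} V246={{q4}} V346={{q4}}
  V1235={{q1,q2}} V2346={{q4}}
C dims 6,12,8,2; δ0: rk_F7 5; δ1: rk_F7 6; δ2: rk_F7 2
Ȟ^0 = (6 − 5) − 0 = 1, so Ȟ^0 ≅ Z/7
Ȟ^1 = (12 − 6) − 5 = 1, so Ȟ^1 ≅ Z/7
Ȟ^2 = (8 − 2) − 6 = 0, so Ȟ^2 ≅ 0


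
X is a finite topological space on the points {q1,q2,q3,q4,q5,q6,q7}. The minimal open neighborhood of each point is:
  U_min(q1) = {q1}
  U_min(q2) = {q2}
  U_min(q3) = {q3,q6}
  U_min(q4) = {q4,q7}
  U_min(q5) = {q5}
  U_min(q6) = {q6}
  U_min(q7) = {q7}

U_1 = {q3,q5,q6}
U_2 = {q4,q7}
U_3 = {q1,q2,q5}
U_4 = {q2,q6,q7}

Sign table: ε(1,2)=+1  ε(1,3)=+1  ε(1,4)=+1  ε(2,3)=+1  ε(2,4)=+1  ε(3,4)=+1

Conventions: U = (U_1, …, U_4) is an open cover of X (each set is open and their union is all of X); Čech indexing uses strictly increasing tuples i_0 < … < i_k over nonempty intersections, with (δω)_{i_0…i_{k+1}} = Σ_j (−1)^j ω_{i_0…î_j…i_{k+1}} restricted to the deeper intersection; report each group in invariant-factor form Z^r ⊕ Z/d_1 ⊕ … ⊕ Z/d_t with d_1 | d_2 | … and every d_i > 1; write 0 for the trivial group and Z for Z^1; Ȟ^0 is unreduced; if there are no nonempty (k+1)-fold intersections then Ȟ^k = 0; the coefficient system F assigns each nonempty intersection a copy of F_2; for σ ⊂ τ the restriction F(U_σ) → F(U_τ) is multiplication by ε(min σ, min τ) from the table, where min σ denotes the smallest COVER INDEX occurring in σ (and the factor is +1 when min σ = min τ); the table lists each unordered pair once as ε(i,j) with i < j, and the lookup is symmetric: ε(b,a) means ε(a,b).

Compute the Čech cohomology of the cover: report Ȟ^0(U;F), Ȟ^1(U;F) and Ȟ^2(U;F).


Ȟ^0(U;F) ≅ Z/2, Ȟ^1(U;F) ≅ Z/2, Ȟ^2(U;F) ≅ 0

nonempty intersections:
  U13={q5} U14={q6} U24={q7} U34={q2}
C dims 4,4; δ0: rk_F2 3
Ȟ^0: (4−3)−0=1 ⇒ Z/2
Ȟ^1: (4−0)−3=1 ⇒ Z/2
Ȟ^2: (0−0)−0=0 ⇒ 0
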